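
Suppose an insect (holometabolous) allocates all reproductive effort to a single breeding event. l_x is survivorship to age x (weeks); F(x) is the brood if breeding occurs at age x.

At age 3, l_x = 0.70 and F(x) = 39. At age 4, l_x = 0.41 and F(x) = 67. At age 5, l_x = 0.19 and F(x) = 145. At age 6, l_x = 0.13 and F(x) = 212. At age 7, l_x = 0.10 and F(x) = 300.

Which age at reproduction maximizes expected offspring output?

7

Expected offspring if breeding at age x = l_x × F(x):
  age 3: 0.70 × 39 = 27.300
  age 4: 0.41 × 67 = 27.470
  age 5: 0.19 × 145 = 27.550
  age 6: 0.13 × 212 = 27.560
  age 7: 0.10 × 300 = 30.000
Maximum at age 7 (30.000).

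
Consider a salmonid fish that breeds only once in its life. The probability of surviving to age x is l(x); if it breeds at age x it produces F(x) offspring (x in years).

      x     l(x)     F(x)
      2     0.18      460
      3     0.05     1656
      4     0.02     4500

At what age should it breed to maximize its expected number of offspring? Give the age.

4

Expected offspring if breeding at age x = l(x) × F(x):
  age 2: 0.18 × 460 = 82.800
  age 3: 0.05 × 1656 = 82.800
  age 4: 0.02 × 4500 = 90.000
Maximum at age 4 (90.000).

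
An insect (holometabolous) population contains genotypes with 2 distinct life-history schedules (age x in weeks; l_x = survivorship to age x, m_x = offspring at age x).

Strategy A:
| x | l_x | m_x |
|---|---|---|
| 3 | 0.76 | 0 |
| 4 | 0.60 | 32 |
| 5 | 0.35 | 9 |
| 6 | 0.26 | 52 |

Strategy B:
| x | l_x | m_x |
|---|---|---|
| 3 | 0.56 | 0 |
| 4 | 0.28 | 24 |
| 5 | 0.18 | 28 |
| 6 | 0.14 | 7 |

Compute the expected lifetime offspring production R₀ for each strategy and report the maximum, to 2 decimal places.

35.87

Strategy A: R₀ = 0.76×0 + 0.60×32 + 0.35×9 + 0.26×52 = 35.8700
Strategy B: R₀ = 0.56×0 + 0.28×24 + 0.18×28 + 0.14×7 = 12.7400
Highest R₀: strategy A with 35.8700.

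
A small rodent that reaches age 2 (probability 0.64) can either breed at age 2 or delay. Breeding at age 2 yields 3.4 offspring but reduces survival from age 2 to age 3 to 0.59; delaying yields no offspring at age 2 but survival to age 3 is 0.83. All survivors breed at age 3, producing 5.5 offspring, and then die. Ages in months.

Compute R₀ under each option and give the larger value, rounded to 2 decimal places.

4.25

breed at age 2: R₀ = 0.64 × (3.4 + 0.59 × 5.5) = 0.64 × 6.6450 = 4.2528
delay to age 3: R₀ = 0.64 × (0.83 × 5.5) = 0.64 × 4.5650 = 2.9216
Higher: breed at age 2 (4.2528).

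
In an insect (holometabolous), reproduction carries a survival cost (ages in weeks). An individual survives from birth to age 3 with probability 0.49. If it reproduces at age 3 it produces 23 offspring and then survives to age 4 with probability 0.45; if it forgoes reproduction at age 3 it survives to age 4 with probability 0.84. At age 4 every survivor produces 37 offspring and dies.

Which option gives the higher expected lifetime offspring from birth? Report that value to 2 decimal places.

19.43

breed at age 3: R₀ = 0.49 × (23 + 0.45 × 37) = 0.49 × 39.6500 = 19.4285
delay to age 4: R₀ = 0.49 × (0.84 × 37) = 0.49 × 31.0800 = 15.2292
Higher: breed at age 3 (19.4285).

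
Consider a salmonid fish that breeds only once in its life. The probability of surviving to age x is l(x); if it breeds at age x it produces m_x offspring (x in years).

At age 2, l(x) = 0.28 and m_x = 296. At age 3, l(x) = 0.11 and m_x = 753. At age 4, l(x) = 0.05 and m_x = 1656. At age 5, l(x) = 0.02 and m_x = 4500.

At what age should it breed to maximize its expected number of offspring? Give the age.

Expected offspring if breeding at age x = l(x) × m_x:
  age 2: 0.28 × 296 = 82.880
  age 3: 0.11 × 753 = 82.830
  age 4: 0.05 × 1656 = 82.800
  age 5: 0.02 × 4500 = 90.000
Maximum at age 5 (90.000).

5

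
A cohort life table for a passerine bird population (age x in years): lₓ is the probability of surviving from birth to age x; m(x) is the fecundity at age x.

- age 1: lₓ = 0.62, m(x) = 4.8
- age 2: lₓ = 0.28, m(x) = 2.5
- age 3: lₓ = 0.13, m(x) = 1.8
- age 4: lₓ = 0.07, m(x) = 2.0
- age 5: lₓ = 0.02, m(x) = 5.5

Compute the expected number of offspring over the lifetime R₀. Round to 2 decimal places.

R₀ = Σ lₓ m(x):
  age 1: 0.62 × 4.8 = 2.9760
  age 2: 0.28 × 2.5 = 0.7000
  age 3: 0.13 × 1.8 = 0.2340
  age 4: 0.07 × 2.0 = 0.1400
  age 5: 0.02 × 5.5 = 0.1100
R₀ = 2.9760 + 0.7000 + 0.2340 + 0.1400 + 0.1100 = 4.1600

4.16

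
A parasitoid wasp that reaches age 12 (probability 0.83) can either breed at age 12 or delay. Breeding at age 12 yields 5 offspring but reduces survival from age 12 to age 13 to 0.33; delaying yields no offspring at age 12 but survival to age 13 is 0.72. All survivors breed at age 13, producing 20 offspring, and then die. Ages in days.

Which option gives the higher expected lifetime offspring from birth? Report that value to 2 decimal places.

breed at age 12: R₀ = 0.83 × (5 + 0.33 × 20) = 0.83 × 11.6000 = 9.6280
delay to age 13: R₀ = 0.83 × (0.72 × 20) = 0.83 × 14.4000 = 11.9520
Higher: delay to age 13 (11.9520).

11.95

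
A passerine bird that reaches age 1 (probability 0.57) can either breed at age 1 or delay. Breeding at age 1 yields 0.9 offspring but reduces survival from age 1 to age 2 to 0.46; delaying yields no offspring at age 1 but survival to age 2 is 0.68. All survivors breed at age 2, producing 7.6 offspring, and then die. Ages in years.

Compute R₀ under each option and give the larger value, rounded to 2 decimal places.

breed at age 1: R₀ = 0.57 × (0.9 + 0.46 × 7.6) = 0.57 × 4.3960 = 2.5057
delay to age 2: R₀ = 0.57 × (0.68 × 7.6) = 0.57 × 5.1680 = 2.9458
Higher: delay to age 2 (2.9458).

2.95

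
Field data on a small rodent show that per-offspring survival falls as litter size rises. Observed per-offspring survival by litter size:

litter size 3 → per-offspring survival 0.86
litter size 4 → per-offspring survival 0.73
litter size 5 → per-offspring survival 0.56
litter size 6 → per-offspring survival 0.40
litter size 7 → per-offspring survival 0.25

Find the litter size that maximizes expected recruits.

4

Expected recruits = c × s(c):
  c=3: 3 × 0.86 = 2.580
  c=4: 4 × 0.73 = 2.920
  c=5: 5 × 0.56 = 2.800
  c=6: 6 × 0.40 = 2.400
  c=7: 7 × 0.25 = 1.750
Maximum at c = 4 (2.920 recruits).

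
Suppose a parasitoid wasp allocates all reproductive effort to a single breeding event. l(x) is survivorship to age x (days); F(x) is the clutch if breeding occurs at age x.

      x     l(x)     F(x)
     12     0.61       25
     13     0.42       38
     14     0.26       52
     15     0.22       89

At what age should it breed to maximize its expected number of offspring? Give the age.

Expected offspring if breeding at age x = l(x) × F(x):
  age 12: 0.61 × 25 = 15.250
  age 13: 0.42 × 38 = 15.960
  age 14: 0.26 × 52 = 13.520
  age 15: 0.22 × 89 = 19.580
Maximum at age 15 (19.580).

15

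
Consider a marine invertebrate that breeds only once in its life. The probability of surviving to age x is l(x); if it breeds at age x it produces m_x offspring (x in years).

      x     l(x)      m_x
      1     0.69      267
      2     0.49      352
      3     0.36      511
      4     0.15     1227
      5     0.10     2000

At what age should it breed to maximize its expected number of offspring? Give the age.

Expected offspring if breeding at age x = l(x) × m_x:
  age 1: 0.69 × 267 = 184.230
  age 2: 0.49 × 352 = 172.480
  age 3: 0.36 × 511 = 183.960
  age 4: 0.15 × 1227 = 184.050
  age 5: 0.10 × 2000 = 200.000
Maximum at age 5 (200.000).

5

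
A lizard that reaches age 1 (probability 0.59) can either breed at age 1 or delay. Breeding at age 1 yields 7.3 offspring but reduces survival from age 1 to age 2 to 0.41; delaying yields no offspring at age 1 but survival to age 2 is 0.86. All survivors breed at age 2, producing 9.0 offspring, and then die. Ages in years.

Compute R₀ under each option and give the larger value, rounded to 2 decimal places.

6.48

breed at age 1: R₀ = 0.59 × (7.3 + 0.41 × 9.0) = 0.59 × 10.9900 = 6.4841
delay to age 2: R₀ = 0.59 × (0.86 × 9.0) = 0.59 × 7.7400 = 4.5666
Higher: breed at age 1 (6.4841).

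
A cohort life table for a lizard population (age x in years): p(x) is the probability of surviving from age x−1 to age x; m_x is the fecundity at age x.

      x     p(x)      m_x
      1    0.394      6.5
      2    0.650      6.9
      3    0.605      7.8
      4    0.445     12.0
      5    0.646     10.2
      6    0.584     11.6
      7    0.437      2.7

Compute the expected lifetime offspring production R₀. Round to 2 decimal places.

Survivorship from birth: l_x = p_1·p_2·…·p_x.
  l_1 = 0.39400
  l_2 = 0.25610
  l_3 = 0.15494
  l_4 = 0.06895
  l_5 = 0.04454
  l_6 = 0.02601
  l_7 = 0.01137
R₀ = Σ l_x m_x:
  age 1: 0.39400 × 6.5 = 2.5610
  age 2: 0.25610 × 6.9 = 1.7671
  age 3: 0.15494 × 7.8 = 1.2085
  age 4: 0.06895 × 12.0 = 0.8274
  age 5: 0.04454 × 10.2 = 0.4543
  age 6: 0.02601 × 11.6 = 0.3017
  age 7: 0.01137 × 2.7 = 0.0307
R₀ = 2.5610 + 1.7671 + 1.2085 + 0.8274 + 0.4543 + 0.3017 + 0.0307 = 7.1507

7.15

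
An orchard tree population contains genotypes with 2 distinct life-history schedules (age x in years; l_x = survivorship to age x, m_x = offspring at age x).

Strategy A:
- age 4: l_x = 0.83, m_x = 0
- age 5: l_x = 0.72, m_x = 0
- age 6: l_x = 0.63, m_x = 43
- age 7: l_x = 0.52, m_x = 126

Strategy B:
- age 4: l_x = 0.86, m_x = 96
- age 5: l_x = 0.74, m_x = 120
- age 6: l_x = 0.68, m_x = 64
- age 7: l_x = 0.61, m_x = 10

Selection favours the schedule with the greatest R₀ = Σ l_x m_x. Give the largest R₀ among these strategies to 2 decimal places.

220.98

Strategy A: R₀ = 0.83×0 + 0.72×0 + 0.63×43 + 0.52×126 = 92.6100
Strategy B: R₀ = 0.86×96 + 0.74×120 + 0.68×64 + 0.61×10 = 220.9800
Highest R₀: strategy B with 220.9800.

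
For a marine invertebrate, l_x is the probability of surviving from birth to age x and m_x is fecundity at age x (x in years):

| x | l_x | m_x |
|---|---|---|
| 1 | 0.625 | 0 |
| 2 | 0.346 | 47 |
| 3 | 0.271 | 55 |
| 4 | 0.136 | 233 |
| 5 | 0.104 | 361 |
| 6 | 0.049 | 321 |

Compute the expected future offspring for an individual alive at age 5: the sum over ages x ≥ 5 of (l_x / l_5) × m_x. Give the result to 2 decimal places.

l_5 = 0.104. Conditional survival from age 5 to x is l_x / l_5.
  x=5: (0.104/0.104) × 361 = 361.0000
  x=6: (0.049/0.104) × 321 = 151.2404
Sum = 361.0000 + 151.2404 = 512.2404

512.24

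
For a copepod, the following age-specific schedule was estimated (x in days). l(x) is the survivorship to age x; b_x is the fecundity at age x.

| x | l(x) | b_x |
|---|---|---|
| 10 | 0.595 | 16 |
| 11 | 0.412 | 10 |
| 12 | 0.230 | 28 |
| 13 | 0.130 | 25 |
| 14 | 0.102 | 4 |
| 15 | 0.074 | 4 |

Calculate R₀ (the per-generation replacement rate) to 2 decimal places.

24.03

R₀ = Σ l(x) b_x:
  age 10: 0.595 × 16 = 9.5200
  age 11: 0.412 × 10 = 4.1200
  age 12: 0.230 × 28 = 6.4400
  age 13: 0.130 × 25 = 3.2500
  age 14: 0.102 × 4 = 0.4080
  age 15: 0.074 × 4 = 0.2960
R₀ = 9.5200 + 4.1200 + 6.4400 + 3.2500 + 0.4080 + 0.2960 = 24.0340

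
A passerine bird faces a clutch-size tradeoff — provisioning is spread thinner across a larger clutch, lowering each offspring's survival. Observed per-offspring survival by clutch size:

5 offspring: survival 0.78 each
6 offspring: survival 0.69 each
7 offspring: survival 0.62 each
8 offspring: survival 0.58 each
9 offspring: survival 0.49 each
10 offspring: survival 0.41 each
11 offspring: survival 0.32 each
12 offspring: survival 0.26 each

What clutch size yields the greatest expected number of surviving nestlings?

Expected surviving nestlings = c × s(c):
  c=5: 5 × 0.78 = 3.900
  c=6: 6 × 0.69 = 4.140
  c=7: 7 × 0.62 = 4.340
  c=8: 8 × 0.58 = 4.640
  c=9: 9 × 0.49 = 4.410
  c=10: 10 × 0.41 = 4.100
  c=11: 11 × 0.32 = 3.520
  c=12: 12 × 0.26 = 3.120
Maximum at c = 8 (4.640 surviving nestlings).

8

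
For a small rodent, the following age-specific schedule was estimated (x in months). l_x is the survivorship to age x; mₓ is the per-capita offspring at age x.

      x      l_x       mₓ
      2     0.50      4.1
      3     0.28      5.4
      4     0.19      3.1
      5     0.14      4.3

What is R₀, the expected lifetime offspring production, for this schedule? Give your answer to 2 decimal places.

R₀ = Σ l_x mₓ:
  age 2: 0.50 × 4.1 = 2.0500
  age 3: 0.28 × 5.4 = 1.5120
  age 4: 0.19 × 3.1 = 0.5890
  age 5: 0.14 × 4.3 = 0.6020
R₀ = 2.0500 + 1.5120 + 0.5890 + 0.6020 = 4.7530

4.75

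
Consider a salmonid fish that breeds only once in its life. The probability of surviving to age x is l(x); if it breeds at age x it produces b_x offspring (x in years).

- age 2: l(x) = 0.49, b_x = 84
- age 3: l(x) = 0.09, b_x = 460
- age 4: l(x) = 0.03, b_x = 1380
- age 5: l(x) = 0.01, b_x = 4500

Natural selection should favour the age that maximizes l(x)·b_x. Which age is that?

Expected offspring if breeding at age x = l(x) × b_x:
  age 2: 0.49 × 84 = 41.160
  age 3: 0.09 × 460 = 41.400
  age 4: 0.03 × 1380 = 41.400
  age 5: 0.01 × 4500 = 45.000
Maximum at age 5 (45.000).

5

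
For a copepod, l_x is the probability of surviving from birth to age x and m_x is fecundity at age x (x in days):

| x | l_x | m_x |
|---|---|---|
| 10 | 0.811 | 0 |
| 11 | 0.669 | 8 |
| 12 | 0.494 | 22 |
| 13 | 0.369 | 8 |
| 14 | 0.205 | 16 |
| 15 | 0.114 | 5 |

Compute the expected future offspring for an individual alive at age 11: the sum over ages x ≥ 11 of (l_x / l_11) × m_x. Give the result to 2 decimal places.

l_11 = 0.669. Conditional survival from age 11 to x is l_x / l_11.
  x=11: (0.669/0.669) × 8 = 8.0000
  x=12: (0.494/0.669) × 22 = 16.2451
  x=13: (0.369/0.669) × 8 = 4.4126
  x=14: (0.205/0.669) × 16 = 4.9028
  x=15: (0.114/0.669) × 5 = 0.8520
Sum = 8.0000 + 16.2451 + 4.4126 + 4.9028 + 0.8520 = 34.4126

34.41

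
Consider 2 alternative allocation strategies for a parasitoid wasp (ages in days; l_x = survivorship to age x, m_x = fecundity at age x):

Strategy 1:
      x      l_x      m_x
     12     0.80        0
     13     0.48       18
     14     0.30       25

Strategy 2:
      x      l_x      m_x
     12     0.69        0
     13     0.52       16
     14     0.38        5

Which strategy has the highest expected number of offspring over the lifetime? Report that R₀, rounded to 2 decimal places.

Strategy 1: R₀ = 0.80×0 + 0.48×18 + 0.30×25 = 16.1400
Strategy 2: R₀ = 0.69×0 + 0.52×16 + 0.38×5 = 10.2200
Highest R₀: strategy 1 with 16.1400.

16.14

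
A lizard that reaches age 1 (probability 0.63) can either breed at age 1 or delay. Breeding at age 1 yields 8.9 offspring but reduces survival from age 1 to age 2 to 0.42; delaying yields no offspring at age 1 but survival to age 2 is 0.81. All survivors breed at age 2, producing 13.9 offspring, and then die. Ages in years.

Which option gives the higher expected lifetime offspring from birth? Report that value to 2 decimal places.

breed at age 1: R₀ = 0.63 × (8.9 + 0.42 × 13.9) = 0.63 × 14.7380 = 9.2849
delay to age 2: R₀ = 0.63 × (0.81 × 13.9) = 0.63 × 11.2590 = 7.0932
Higher: breed at age 1 (9.2849).

9.28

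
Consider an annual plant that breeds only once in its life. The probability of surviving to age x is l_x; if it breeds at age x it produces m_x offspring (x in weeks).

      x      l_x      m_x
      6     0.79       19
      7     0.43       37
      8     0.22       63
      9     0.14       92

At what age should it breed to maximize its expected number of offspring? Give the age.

Expected offspring if breeding at age x = l_x × m_x:
  age 6: 0.79 × 19 = 15.010
  age 7: 0.43 × 37 = 15.910
  age 8: 0.22 × 63 = 13.860
  age 9: 0.14 × 92 = 12.880
Maximum at age 7 (15.910).

7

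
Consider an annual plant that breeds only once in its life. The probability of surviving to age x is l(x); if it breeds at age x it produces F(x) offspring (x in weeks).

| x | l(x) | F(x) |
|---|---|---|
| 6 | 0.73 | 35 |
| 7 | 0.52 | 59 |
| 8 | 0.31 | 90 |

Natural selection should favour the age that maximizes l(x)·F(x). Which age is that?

Expected offspring if breeding at age x = l(x) × F(x):
  age 6: 0.73 × 35 = 25.550
  age 7: 0.52 × 59 = 30.680
  age 8: 0.31 × 90 = 27.900
Maximum at age 7 (30.680).

7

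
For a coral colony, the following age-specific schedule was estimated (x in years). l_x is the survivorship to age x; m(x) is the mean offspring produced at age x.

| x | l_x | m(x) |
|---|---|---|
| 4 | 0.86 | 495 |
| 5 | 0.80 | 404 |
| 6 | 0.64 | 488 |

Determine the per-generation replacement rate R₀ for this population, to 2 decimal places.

R₀ = Σ l_x m(x):
  age 4: 0.86 × 495 = 425.7000
  age 5: 0.80 × 404 = 323.2000
  age 6: 0.64 × 488 = 312.3200
R₀ = 425.7000 + 323.2000 + 312.3200 = 1061.2200

1061.22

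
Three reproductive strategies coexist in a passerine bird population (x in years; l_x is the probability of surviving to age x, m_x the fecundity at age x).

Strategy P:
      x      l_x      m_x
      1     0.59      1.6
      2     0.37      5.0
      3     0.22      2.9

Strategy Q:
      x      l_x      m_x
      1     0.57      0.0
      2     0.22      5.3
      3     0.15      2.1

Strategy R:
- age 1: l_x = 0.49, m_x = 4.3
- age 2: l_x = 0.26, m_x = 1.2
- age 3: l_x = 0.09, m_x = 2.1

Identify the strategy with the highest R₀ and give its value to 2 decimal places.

Strategy P: R₀ = 0.59×1.6 + 0.37×5.0 + 0.22×2.9 = 3.4320
Strategy Q: R₀ = 0.57×0.0 + 0.22×5.3 + 0.15×2.1 = 1.4810
Strategy R: R₀ = 0.49×4.3 + 0.26×1.2 + 0.09×2.1 = 2.6080
Highest R₀: strategy P with 3.4320.

3.43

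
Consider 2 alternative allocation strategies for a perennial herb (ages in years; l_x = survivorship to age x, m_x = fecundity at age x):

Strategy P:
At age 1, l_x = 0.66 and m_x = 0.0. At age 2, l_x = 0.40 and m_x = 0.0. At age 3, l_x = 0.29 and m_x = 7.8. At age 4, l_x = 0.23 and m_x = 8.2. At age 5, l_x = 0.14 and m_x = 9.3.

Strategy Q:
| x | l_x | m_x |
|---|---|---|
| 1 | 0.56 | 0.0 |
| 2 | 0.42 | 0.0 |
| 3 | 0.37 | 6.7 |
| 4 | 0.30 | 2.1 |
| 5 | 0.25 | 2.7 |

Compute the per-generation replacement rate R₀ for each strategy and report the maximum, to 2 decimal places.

5.45

Strategy P: R₀ = 0.66×0.0 + 0.40×0.0 + 0.29×7.8 + 0.23×8.2 + 0.14×9.3 = 5.4500
Strategy Q: R₀ = 0.56×0.0 + 0.42×0.0 + 0.37×6.7 + 0.30×2.1 + 0.25×2.7 = 3.7840
Highest R₀: strategy P with 5.4500.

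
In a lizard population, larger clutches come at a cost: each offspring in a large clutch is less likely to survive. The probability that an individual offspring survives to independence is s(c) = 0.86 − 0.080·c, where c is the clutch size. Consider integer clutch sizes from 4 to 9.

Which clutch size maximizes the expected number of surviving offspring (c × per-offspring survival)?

5

Expected surviving offspring = c × s(c):
  c=4: 4 × 0.540 = 2.160
  c=5: 5 × 0.460 = 2.300
  c=6: 6 × 0.380 = 2.280
  c=7: 7 × 0.300 = 2.100
  c=8: 8 × 0.220 = 1.760
  c=9: 9 × 0.140 = 1.260
Maximum at c = 5 (2.300 surviving offspring).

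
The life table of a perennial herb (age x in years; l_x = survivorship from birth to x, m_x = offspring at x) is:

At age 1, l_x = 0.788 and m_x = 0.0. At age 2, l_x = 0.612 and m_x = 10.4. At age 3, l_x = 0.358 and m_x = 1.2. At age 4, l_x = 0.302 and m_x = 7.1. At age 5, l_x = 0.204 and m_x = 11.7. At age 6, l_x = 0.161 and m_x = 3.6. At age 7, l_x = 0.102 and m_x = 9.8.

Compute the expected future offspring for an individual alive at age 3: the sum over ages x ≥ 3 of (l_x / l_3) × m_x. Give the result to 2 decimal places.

l_3 = 0.358. Conditional survival from age 3 to x is l_x / l_3.
  x=3: (0.358/0.358) × 1.2 = 1.2000
  x=4: (0.302/0.358) × 7.1 = 5.9894
  x=5: (0.204/0.358) × 11.7 = 6.6670
  x=6: (0.161/0.358) × 3.6 = 1.6190
  x=7: (0.102/0.358) × 9.8 = 2.7922
Sum = 1.2000 + 5.9894 + 6.6670 + 1.6190 + 2.7922 = 18.2676

18.27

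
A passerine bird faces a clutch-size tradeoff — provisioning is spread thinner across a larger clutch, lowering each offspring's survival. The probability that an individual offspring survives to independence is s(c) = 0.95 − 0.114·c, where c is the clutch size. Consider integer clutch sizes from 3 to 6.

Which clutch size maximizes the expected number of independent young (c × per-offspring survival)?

Expected independent young = c × s(c):
  c=3: 3 × 0.608 = 1.824
  c=4: 4 × 0.494 = 1.976
  c=5: 5 × 0.380 = 1.900
  c=6: 6 × 0.266 = 1.596
Maximum at c = 4 (1.976 independent young).

4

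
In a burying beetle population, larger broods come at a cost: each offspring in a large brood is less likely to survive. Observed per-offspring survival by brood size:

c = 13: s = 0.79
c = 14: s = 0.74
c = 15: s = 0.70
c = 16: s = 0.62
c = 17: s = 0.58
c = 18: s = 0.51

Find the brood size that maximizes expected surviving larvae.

15

Expected surviving larvae = c × s(c):
  c=13: 13 × 0.79 = 10.270
  c=14: 14 × 0.74 = 10.360
  c=15: 15 × 0.70 = 10.500
  c=16: 16 × 0.62 = 9.920
  c=17: 17 × 0.58 = 9.860
  c=18: 18 × 0.51 = 9.180
Maximum at c = 15 (10.500 surviving larvae).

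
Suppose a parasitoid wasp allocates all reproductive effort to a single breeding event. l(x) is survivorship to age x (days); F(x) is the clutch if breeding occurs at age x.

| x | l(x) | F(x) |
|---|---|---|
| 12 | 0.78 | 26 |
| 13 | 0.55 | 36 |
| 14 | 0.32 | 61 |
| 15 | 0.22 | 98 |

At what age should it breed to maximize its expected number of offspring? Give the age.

15

Expected offspring if breeding at age x = l(x) × F(x):
  age 12: 0.78 × 26 = 20.280
  age 13: 0.55 × 36 = 19.800
  age 14: 0.32 × 61 = 19.520
  age 15: 0.22 × 98 = 21.560
Maximum at age 15 (21.560).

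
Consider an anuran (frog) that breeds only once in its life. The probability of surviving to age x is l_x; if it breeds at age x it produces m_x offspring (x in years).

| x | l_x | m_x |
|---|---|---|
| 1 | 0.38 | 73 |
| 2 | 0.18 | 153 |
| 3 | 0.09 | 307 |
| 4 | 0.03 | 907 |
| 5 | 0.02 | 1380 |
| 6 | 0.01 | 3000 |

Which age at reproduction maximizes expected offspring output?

Expected offspring if breeding at age x = l_x × m_x:
  age 1: 0.38 × 73 = 27.740
  age 2: 0.18 × 153 = 27.540
  age 3: 0.09 × 307 = 27.630
  age 4: 0.03 × 907 = 27.210
  age 5: 0.02 × 1380 = 27.600
  age 6: 0.01 × 3000 = 30.000
Maximum at age 6 (30.000).

6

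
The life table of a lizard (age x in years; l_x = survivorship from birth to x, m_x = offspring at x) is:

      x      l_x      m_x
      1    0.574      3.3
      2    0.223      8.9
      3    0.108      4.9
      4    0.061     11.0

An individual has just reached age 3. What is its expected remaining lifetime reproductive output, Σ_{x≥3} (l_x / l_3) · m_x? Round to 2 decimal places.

11.11

l_3 = 0.108. Conditional survival from age 3 to x is l_x / l_3.
  x=3: (0.108/0.108) × 4.9 = 4.9000
  x=4: (0.061/0.108) × 11.0 = 6.2130
Sum = 4.9000 + 6.2130 = 11.1130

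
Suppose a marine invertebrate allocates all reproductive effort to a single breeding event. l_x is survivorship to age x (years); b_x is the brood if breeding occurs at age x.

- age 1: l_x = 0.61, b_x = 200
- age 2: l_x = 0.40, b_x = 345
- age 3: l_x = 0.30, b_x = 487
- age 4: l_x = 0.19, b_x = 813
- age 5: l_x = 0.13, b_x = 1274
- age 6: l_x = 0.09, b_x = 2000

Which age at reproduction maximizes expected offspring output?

Expected offspring if breeding at age x = l_x × b_x:
  age 1: 0.61 × 200 = 122.000
  age 2: 0.40 × 345 = 138.000
  age 3: 0.30 × 487 = 146.100
  age 4: 0.19 × 813 = 154.470
  age 5: 0.13 × 1274 = 165.620
  age 6: 0.09 × 2000 = 180.000
Maximum at age 6 (180.000).

6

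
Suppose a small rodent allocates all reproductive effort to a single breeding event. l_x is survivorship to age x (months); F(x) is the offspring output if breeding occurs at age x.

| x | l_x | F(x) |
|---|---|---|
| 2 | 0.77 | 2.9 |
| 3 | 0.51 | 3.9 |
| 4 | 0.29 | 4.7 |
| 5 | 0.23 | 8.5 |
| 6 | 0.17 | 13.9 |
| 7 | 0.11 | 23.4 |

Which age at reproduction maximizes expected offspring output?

Expected offspring if breeding at age x = l_x × F(x):
  age 2: 0.77 × 2.9 = 2.233
  age 3: 0.51 × 3.9 = 1.989
  age 4: 0.29 × 4.7 = 1.363
  age 5: 0.23 × 8.5 = 1.955
  age 6: 0.17 × 13.9 = 2.363
  age 7: 0.11 × 23.4 = 2.574
Maximum at age 7 (2.574).

7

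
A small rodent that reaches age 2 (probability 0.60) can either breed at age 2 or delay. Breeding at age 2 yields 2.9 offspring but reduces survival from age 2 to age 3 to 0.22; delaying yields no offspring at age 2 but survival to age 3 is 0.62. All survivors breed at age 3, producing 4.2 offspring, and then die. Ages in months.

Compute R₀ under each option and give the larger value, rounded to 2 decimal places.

2.29

breed at age 2: R₀ = 0.60 × (2.9 + 0.22 × 4.2) = 0.60 × 3.8240 = 2.2944
delay to age 3: R₀ = 0.60 × (0.62 × 4.2) = 0.60 × 2.6040 = 1.5624
Higher: breed at age 2 (2.2944).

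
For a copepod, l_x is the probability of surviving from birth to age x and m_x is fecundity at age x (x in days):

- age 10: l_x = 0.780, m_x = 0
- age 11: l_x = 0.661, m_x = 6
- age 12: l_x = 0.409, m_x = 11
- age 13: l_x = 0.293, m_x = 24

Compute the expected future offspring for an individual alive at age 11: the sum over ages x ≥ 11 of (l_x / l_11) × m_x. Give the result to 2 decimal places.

l_11 = 0.661. Conditional survival from age 11 to x is l_x / l_11.
  x=11: (0.661/0.661) × 6 = 6.0000
  x=12: (0.409/0.661) × 11 = 6.8064
  x=13: (0.293/0.661) × 24 = 10.6384
Sum = 6.0000 + 6.8064 + 10.6384 = 23.4448

23.44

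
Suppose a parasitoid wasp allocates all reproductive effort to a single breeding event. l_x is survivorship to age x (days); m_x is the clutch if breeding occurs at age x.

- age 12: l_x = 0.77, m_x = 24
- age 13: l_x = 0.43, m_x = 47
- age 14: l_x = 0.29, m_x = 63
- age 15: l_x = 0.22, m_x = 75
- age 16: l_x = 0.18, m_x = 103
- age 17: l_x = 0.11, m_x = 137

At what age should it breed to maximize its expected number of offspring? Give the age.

13

Expected offspring if breeding at age x = l_x × m_x:
  age 12: 0.77 × 24 = 18.480
  age 13: 0.43 × 47 = 20.210
  age 14: 0.29 × 63 = 18.270
  age 15: 0.22 × 75 = 16.500
  age 16: 0.18 × 103 = 18.540
  age 17: 0.11 × 137 = 15.070
Maximum at age 13 (20.210).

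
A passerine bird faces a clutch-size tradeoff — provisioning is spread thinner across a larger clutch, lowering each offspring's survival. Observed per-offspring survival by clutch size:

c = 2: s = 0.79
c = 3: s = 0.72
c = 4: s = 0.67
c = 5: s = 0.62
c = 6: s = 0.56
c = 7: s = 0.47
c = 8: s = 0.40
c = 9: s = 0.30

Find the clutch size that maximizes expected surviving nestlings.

6

Expected surviving nestlings = c × s(c):
  c=2: 2 × 0.79 = 1.580
  c=3: 3 × 0.72 = 2.160
  c=4: 4 × 0.67 = 2.680
  c=5: 5 × 0.62 = 3.100
  c=6: 6 × 0.56 = 3.360
  c=7: 7 × 0.47 = 3.290
  c=8: 8 × 0.40 = 3.200
  c=9: 9 × 0.30 = 2.700
Maximum at c = 6 (3.360 surviving nestlings).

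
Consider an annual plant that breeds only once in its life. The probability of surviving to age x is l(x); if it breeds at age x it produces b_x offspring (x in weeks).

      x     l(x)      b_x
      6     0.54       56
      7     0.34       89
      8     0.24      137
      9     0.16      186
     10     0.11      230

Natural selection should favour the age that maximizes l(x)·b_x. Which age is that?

Expected offspring if breeding at age x = l(x) × b_x:
  age 6: 0.54 × 56 = 30.240
  age 7: 0.34 × 89 = 30.260
  age 8: 0.24 × 137 = 32.880
  age 9: 0.16 × 186 = 29.760
  age 10: 0.11 × 230 = 25.300
Maximum at age 8 (32.880).

8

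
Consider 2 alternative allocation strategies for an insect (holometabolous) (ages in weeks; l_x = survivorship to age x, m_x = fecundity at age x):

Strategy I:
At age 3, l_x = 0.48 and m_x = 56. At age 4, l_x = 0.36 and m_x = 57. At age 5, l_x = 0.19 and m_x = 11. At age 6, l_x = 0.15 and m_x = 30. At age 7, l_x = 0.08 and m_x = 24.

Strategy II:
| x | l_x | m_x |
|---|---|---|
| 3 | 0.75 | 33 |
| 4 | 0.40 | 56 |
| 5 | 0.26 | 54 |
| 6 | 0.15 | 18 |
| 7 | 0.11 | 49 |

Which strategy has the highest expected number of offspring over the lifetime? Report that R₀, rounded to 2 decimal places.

69.28

Strategy I: R₀ = 0.48×56 + 0.36×57 + 0.19×11 + 0.15×30 + 0.08×24 = 55.9100
Strategy II: R₀ = 0.75×33 + 0.40×56 + 0.26×54 + 0.15×18 + 0.11×49 = 69.2800
Highest R₀: strategy II with 69.2800.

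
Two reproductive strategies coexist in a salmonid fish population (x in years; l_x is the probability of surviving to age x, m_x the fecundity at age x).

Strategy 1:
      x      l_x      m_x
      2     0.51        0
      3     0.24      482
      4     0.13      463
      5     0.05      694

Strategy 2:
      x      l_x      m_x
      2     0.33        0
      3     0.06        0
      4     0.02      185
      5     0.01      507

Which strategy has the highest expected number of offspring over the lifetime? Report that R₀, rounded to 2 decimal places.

210.57

Strategy 1: R₀ = 0.51×0 + 0.24×482 + 0.13×463 + 0.05×694 = 210.5700
Strategy 2: R₀ = 0.33×0 + 0.06×0 + 0.02×185 + 0.01×507 = 8.7700
Highest R₀: strategy 1 with 210.5700.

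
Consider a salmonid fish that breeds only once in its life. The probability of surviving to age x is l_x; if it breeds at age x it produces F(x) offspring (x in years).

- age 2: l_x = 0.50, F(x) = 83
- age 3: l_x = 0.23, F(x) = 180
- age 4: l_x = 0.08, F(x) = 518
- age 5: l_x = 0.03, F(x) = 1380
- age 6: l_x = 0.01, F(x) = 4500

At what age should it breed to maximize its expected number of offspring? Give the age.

Expected offspring if breeding at age x = l_x × F(x):
  age 2: 0.50 × 83 = 41.500
  age 3: 0.23 × 180 = 41.400
  age 4: 0.08 × 518 = 41.440
  age 5: 0.03 × 1380 = 41.400
  age 6: 0.01 × 4500 = 45.000
Maximum at age 6 (45.000).

6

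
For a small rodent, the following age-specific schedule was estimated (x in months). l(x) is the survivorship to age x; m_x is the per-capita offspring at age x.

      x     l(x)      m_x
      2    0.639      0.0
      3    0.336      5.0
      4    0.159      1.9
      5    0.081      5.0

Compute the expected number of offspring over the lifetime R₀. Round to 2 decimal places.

2.39

R₀ = Σ l(x) m_x:
  age 2: 0.639 × 0.0 = 0.0000
  age 3: 0.336 × 5.0 = 1.6800
  age 4: 0.159 × 1.9 = 0.3021
  age 5: 0.081 × 5.0 = 0.4050
R₀ = 0.0000 + 1.6800 + 0.3021 + 0.4050 = 2.3871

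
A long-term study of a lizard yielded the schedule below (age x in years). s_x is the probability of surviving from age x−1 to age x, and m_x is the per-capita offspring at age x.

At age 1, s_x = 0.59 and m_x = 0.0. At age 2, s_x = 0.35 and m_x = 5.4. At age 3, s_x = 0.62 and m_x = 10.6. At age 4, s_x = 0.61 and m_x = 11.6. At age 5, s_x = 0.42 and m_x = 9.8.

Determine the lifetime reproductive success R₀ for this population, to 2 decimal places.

Survivorship from birth: l_x = s_1·s_2·…·s_x.
  l_1 = 0.59000
  l_2 = 0.20650
  l_3 = 0.12803
  l_4 = 0.07810
  l_5 = 0.03280
R₀ = Σ l_x m_x:
  age 1: 0.59000 × 0.0 = 0.0000
  age 2: 0.20650 × 5.4 = 1.1151
  age 3: 0.12803 × 10.6 = 1.3571
  age 4: 0.07810 × 11.6 = 0.9060
  age 5: 0.03280 × 9.8 = 0.3214
R₀ = 0.0000 + 1.1151 + 1.3571 + 0.9060 + 0.3214 = 3.6996

3.70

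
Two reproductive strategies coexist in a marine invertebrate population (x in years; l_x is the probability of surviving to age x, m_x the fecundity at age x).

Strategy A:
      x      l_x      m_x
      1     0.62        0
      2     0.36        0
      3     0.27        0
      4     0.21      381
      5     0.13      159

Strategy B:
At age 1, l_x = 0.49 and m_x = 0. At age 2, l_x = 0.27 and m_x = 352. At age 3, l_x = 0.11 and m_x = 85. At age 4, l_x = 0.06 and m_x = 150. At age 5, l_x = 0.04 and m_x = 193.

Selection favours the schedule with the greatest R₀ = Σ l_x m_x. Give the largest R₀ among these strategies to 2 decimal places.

Strategy A: R₀ = 0.62×0 + 0.36×0 + 0.27×0 + 0.21×381 + 0.13×159 = 100.6800
Strategy B: R₀ = 0.49×0 + 0.27×352 + 0.11×85 + 0.06×150 + 0.04×193 = 121.1100
Highest R₀: strategy B with 121.1100.

121.11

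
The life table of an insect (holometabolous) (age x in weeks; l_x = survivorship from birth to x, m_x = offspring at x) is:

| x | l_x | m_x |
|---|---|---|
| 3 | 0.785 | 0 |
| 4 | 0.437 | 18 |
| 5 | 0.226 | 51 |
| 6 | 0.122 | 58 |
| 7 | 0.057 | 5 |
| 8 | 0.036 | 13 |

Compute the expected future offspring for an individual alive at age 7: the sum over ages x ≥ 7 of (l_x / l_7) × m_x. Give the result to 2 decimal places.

13.21

l_7 = 0.057. Conditional survival from age 7 to x is l_x / l_7.
  x=7: (0.057/0.057) × 5 = 5.0000
  x=8: (0.036/0.057) × 13 = 8.2105
Sum = 5.0000 + 8.2105 = 13.2105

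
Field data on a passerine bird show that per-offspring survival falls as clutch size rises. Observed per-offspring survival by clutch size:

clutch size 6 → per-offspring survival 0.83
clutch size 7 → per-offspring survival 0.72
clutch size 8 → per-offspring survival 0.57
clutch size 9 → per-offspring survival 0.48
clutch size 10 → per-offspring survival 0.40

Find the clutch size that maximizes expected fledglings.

Expected fledglings = c × s(c):
  c=6: 6 × 0.83 = 4.980
  c=7: 7 × 0.72 = 5.040
  c=8: 8 × 0.57 = 4.560
  c=9: 9 × 0.48 = 4.320
  c=10: 10 × 0.40 = 4.000
Maximum at c = 7 (5.040 fledglings).

7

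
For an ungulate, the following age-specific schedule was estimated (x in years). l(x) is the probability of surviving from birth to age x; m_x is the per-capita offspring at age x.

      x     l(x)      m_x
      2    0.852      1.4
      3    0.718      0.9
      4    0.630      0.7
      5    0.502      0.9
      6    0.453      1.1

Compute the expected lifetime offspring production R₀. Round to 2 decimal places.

R₀ = Σ l(x) m_x:
  age 2: 0.852 × 1.4 = 1.1928
  age 3: 0.718 × 0.9 = 0.6462
  age 4: 0.630 × 0.7 = 0.4410
  age 5: 0.502 × 0.9 = 0.4518
  age 6: 0.453 × 1.1 = 0.4983
R₀ = 1.1928 + 0.6462 + 0.4410 + 0.4518 + 0.4983 = 3.2301

3.23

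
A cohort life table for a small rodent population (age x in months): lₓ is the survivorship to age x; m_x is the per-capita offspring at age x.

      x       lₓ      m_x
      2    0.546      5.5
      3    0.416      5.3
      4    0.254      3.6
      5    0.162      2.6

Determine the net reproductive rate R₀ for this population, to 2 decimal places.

6.54

R₀ = Σ lₓ m_x:
  age 2: 0.546 × 5.5 = 3.0030
  age 3: 0.416 × 5.3 = 2.2048
  age 4: 0.254 × 3.6 = 0.9144
  age 5: 0.162 × 2.6 = 0.4212
R₀ = 3.0030 + 2.2048 + 0.9144 + 0.4212 = 6.5434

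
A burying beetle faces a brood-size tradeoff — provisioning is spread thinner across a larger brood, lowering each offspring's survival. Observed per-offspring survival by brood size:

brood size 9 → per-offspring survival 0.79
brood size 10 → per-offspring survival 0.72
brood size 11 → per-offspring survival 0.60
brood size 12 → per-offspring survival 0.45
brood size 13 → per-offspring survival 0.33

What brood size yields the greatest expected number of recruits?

Expected recruits = c × s(c):
  c=9: 9 × 0.79 = 7.110
  c=10: 10 × 0.72 = 7.200
  c=11: 11 × 0.60 = 6.600
  c=12: 12 × 0.45 = 5.400
  c=13: 13 × 0.33 = 4.290
Maximum at c = 10 (7.200 recruits).

10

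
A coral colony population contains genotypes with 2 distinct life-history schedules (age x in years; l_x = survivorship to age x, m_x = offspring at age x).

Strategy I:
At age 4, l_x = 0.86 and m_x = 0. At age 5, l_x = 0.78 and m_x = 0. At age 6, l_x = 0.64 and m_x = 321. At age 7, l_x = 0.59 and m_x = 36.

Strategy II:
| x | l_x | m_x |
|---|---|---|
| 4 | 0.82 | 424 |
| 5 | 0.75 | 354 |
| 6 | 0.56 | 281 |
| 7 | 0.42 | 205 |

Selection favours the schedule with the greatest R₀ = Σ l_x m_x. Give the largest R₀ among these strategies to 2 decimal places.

856.64

Strategy I: R₀ = 0.86×0 + 0.78×0 + 0.64×321 + 0.59×36 = 226.6800
Strategy II: R₀ = 0.82×424 + 0.75×354 + 0.56×281 + 0.42×205 = 856.6400
Highest R₀: strategy II with 856.6400.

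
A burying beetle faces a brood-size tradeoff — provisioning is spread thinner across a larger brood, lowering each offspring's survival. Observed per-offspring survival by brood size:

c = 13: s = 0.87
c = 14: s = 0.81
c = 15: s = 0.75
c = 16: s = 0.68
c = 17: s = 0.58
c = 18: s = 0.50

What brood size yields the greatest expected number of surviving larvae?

14

Expected surviving larvae = c × s(c):
  c=13: 13 × 0.87 = 11.310
  c=14: 14 × 0.81 = 11.340
  c=15: 15 × 0.75 = 11.250
  c=16: 16 × 0.68 = 10.880
  c=17: 17 × 0.58 = 9.860
  c=18: 18 × 0.50 = 9.000
Maximum at c = 14 (11.340 surviving larvae).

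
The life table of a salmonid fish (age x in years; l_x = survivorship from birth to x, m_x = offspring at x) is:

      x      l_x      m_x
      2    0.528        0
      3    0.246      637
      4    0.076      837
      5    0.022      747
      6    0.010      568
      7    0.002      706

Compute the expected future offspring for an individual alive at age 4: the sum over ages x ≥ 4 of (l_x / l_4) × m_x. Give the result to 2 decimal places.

l_4 = 0.076. Conditional survival from age 4 to x is l_x / l_4.
  x=4: (0.076/0.076) × 837 = 837.0000
  x=5: (0.022/0.076) × 747 = 216.2368
  x=6: (0.010/0.076) × 568 = 74.7368
  x=7: (0.002/0.076) × 706 = 18.5789
Sum = 837.0000 + 216.2368 + 74.7368 + 18.5789 = 1146.5526

1146.55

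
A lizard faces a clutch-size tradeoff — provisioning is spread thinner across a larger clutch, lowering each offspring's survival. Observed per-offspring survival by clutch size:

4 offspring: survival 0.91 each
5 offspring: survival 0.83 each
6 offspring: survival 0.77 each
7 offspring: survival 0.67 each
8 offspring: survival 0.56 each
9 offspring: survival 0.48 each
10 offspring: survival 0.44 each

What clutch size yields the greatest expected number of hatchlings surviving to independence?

Expected hatchlings surviving to independence = c × s(c):
  c=4: 4 × 0.91 = 3.640
  c=5: 5 × 0.83 = 4.150
  c=6: 6 × 0.77 = 4.620
  c=7: 7 × 0.67 = 4.690
  c=8: 8 × 0.56 = 4.480
  c=9: 9 × 0.48 = 4.320
  c=10: 10 × 0.44 = 4.400
Maximum at c = 7 (4.690 hatchlings surviving to independence).

7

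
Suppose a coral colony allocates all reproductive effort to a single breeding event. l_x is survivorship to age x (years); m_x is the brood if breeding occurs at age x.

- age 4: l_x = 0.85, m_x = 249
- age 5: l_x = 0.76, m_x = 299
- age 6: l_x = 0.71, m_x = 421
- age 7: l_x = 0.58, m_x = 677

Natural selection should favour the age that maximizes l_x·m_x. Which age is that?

7

Expected offspring if breeding at age x = l_x × m_x:
  age 4: 0.85 × 249 = 211.650
  age 5: 0.76 × 299 = 227.240
  age 6: 0.71 × 421 = 298.910
  age 7: 0.58 × 677 = 392.660
Maximum at age 7 (392.660).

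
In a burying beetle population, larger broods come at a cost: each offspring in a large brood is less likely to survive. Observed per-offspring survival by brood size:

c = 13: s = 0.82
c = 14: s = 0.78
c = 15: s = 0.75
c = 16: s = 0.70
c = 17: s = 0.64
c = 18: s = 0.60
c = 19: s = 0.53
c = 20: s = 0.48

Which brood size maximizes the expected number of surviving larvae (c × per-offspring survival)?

Expected surviving larvae = c × s(c):
  c=13: 13 × 0.82 = 10.660
  c=14: 14 × 0.78 = 10.920
  c=15: 15 × 0.75 = 11.250
  c=16: 16 × 0.70 = 11.200
  c=17: 17 × 0.64 = 10.880
  c=18: 18 × 0.60 = 10.800
  c=19: 19 × 0.53 = 10.070
  c=20: 20 × 0.48 = 9.600
Maximum at c = 15 (11.250 surviving larvae).

15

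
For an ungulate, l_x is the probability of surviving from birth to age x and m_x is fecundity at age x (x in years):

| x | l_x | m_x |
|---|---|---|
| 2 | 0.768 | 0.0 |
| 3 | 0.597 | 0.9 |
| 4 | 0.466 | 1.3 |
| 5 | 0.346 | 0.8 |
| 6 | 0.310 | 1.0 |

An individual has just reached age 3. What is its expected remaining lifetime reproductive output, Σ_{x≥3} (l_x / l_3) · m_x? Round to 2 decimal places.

2.90

l_3 = 0.597. Conditional survival from age 3 to x is l_x / l_3.
  x=3: (0.597/0.597) × 0.9 = 0.9000
  x=4: (0.466/0.597) × 1.3 = 1.0147
  x=5: (0.346/0.597) × 0.8 = 0.4637
  x=6: (0.310/0.597) × 1.0 = 0.5193
Sum = 0.9000 + 1.0147 + 0.4637 + 0.5193 = 2.8977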